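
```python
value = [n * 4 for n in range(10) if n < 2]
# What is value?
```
Trace:
  n=0
  n=1
  n=2
  n=3
  n=4
  n=5
  n=6
  n=7
  n=8
  n=9
  value=[0, 4]

Final answer: [0, 4]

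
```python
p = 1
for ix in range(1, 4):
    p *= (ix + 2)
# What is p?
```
Trace:
  p=1
  p=3, ix=1
  p=12, ix=2
  p=60, ix=3

Final answer: 60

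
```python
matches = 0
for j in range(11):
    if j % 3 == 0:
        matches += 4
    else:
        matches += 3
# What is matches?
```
Trace:
  matches=0
  matches=4, j=0
  matches=7, j=1
  matches=10, j=2
  matches=14, j=3
  matches=17, j=4
  matches=20, j=5
  matches=24, j=6
  matches=27, j=7
  matches=30, j=8
  matches=34, j=9
  matches=37, j=10

Final answer: 37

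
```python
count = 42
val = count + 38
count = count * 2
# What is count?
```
Trace:
  count=42
  count=42, val=80
  count=84, val=80

Final answer: 84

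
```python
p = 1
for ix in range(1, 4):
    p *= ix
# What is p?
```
Trace:
  p=1
  p=1, ix=1
  p=2, ix=2
  p=6, ix=3

Final answer: 6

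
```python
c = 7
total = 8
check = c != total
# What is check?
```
Trace:
  c=7
  c=7, total=8
  c=7, total=8, check=True

Final answer: True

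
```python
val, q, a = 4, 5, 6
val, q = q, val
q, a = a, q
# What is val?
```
Trace:
  val=4, q=5, a=6
  val=5, q=4, a=6
  val=5, q=6, a=4

Final answer: 5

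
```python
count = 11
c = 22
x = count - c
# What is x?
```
Trace:
  count=11
  count=11, c=22
  count=11, c=22, x=-11

Final answer: -11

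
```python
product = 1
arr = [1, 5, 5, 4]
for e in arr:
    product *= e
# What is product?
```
Trace:
  product=1
  product=1, e=1
  product=5, e=5
  product=25, e=5
  product=100, e=4

Final answer: 100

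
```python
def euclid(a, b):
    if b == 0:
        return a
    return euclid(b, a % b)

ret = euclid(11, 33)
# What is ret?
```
Call trace:
euclid(a=11, b=33)
  euclid(a=33, b=11)
    euclid(a=11, b=0)
    -> return 11
  -> return 11
-> return 11

Final answer: 11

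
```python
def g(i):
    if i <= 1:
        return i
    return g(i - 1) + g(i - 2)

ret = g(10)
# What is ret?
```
Call trace (a repeated sub-call is expanded the first time; later identical calls just restate its return value):
g(i=10)
  g(i=9)
    g(i=8)
      g(i=7)
        g(i=6)
          g(i=5)
            g(i=4)
              g(i=3)
                g(i=2)
                  g(i=1)
                  -> return 1
                  g(i=0)
                  -> return 0
                -> return 1
                g(i=1)
                -> return 1
              -> return 2
              g(i=2) -> return 1  (same call as traced above)
            -> return 3
            g(i=3) -> return 2  (same call as traced above)
          -> return 5
          g(i=4) -> return 3  (same call as traced above)
        -> return 8
        g(i=5) -> return 5  (same call as traced above)
      -> return 13
      g(i=6) -> return 8  (same call as traced above)
    -> return 21
    g(i=7) -> return 13  (same call as traced above)
  -> return 34
  g(i=8) -> return 21  (same call as traced above)
-> return 55

Final answer: 55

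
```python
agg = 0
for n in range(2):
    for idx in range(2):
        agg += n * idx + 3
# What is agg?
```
Trace:
  agg=0
  agg=3, n=0, idx=0
  agg=6, n=0, idx=1
  agg=9, n=1, idx=0
  agg=13, n=1, idx=1

Final answer: 13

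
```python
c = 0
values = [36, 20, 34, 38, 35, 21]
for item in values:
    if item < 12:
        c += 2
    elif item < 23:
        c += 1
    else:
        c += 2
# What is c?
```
Trace:
  c=0
  c=2, item=36
  c=3, item=20
  c=5, item=34
  c=7, item=38
  c=9, item=35
  c=10, item=21

Final answer: 10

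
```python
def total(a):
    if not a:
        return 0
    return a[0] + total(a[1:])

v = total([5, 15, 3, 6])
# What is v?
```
Call trace:
total(a=[5, 15, 3, 6])
  total(a=[15, 3, 6])
    total(a=[3, 6])
      total(a=[6])
        total(a=[])
        -> return 0
      -> return 6
    -> return 9
  -> return 24
-> return 29

Final answer: 29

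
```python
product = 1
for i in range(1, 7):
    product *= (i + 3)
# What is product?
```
Trace:
  product=1
  product=4, i=1
  product=20, i=2
  product=120, i=3
  product=840, i=4
  product=6720, i=5
  product=60480, i=6

Final answer: 60480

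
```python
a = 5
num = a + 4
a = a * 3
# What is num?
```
Trace:
  a=5
  a=5, num=9
  a=15, num=9

Final answer: 9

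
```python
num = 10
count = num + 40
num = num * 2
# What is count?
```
Trace:
  num=10
  num=10, count=50
  num=20, count=50

Final answer: 50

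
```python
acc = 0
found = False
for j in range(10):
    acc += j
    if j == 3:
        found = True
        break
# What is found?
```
Trace:
  acc=0
  acc=0, found=False
  acc=0, found=False, j=0
  acc=1, found=False, j=1
  acc=3, found=False, j=2
  acc=6, found=True, j=3

Final answer: True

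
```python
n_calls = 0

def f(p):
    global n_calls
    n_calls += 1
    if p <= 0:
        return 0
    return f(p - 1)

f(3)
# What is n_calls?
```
Call trace:
f(p=3)
  f(p=2)
    f(p=1)
      f(p=0)
      -> return 0
    -> return 0
  -> return 0
-> return 0

n_calls is incremented once per call. f is entered once for each p = 3, 2, 1, 0 (the p <= 0 call returns without recursing), i.e. 3 + 1 calls.
n_calls = 4

Final answer: 4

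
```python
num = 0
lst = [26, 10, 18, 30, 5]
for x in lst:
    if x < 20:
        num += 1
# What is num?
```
Trace:
  num=0
  num=0, x=26
  num=1, x=10
  num=2, x=18
  num=2, x=30
  num=3, x=5

Final answer: 3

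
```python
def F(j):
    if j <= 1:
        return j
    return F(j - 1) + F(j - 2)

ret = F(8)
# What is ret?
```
Call trace (a repeated sub-call is expanded the first time; later identical calls just restate its return value):
F(j=8)
  F(j=7)
    F(j=6)
      F(j=5)
        F(j=4)
          F(j=3)
            F(j=2)
              F(j=1)
              -> return 1
              F(j=0)
              -> return 0
            -> return 1
            F(j=1)
            -> return 1
          -> return 2
          F(j=2) -> return 1  (same call as traced above)
        -> return 3
        F(j=3) -> return 2  (same call as traced above)
      -> return 5
      F(j=4) -> return 3  (same call as traced above)
    -> return 8
    F(j=5) -> return 5  (same call as traced above)
  -> return 13
  F(j=6) -> return 8  (same call as traced above)
-> return 21

Final answer: 21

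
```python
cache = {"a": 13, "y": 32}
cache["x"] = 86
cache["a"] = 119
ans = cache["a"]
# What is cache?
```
Trace:
  cache={'a': 13, 'y': 32}
  cache={'a': 13, 'y': 32, 'x': 86}
  cache={'a': 119, 'y': 32, 'x': 86}
  cache={'a': 119, 'y': 32, 'x': 86}, ans=119

Final answer: {'a': 119, 'y': 32, 'x': 86}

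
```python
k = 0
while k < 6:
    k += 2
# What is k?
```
Trace:
  k=0
  k=2
  k=4
  k=6

Final answer: 6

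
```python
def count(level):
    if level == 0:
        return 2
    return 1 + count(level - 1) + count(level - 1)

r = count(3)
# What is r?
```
Call trace (a repeated sub-call is expanded the first time; later identical calls just restate its return value):
count(level=3)
  count(level=2)
    count(level=1)
      count(level=0)
      -> return 2
      count(level=0)
      -> return 2
    -> return 5
    count(level=1) -> return 5  (same call as traced above)
  -> return 11
  count(level=2) -> return 11  (same call as traced above)
-> return 23

Final answer: 23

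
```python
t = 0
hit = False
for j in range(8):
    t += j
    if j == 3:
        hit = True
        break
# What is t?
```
Trace:
  t=0
  t=0, hit=False
  t=0, hit=False, j=0
  t=1, hit=False, j=1
  t=3, hit=False, j=2
  t=6, hit=True, j=3

Final answer: 6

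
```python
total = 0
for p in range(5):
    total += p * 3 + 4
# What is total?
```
Trace:
  total=0
  total=4, p=0
  total=11, p=1
  total=21, p=2
  total=34, p=3
  total=50, p=4

Final answer: 50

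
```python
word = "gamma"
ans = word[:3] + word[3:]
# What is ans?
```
Trace:
  word='gamma'
  word='gamma', ans='gamma'

Final answer: 'gamma'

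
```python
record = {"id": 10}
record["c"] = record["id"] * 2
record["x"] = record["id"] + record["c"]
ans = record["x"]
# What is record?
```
Trace:
  record={'id': 10}
  record={'id': 10, 'c': 20}
  record={'id': 10, 'c': 20, 'x': 30}
  record={'id': 10, 'c': 20, 'x': 30}, ans=30

Final answer: {'id': 10, 'c': 20, 'x': 30}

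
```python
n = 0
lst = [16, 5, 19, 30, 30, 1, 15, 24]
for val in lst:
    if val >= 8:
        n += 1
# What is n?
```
Trace:
  n=0
  n=1, val=16
  n=1, val=5
  n=2, val=19
  n=3, val=30
  n=4, val=30
  n=4, val=1
  n=5, val=15
  n=6, val=24

Final answer: 6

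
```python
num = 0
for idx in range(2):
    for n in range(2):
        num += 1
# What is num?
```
Trace:
  num=0
  num=1, idx=0, n=0
  num=2, idx=0, n=1
  num=3, idx=1, n=0
  num=4, idx=1, n=1

Final answer: 4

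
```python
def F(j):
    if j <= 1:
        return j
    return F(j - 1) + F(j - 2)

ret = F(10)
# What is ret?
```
Call trace (a repeated sub-call is expanded the first time; later identical calls just restate its return value):
F(j=10)
  F(j=9)
    F(j=8)
      F(j=7)
        F(j=6)
          F(j=5)
            F(j=4)
              F(j=3)
                F(j=2)
                  F(j=1)
                  -> return 1
                  F(j=0)
                  -> return 0
                -> return 1
                F(j=1)
                -> return 1
              -> return 2
              F(j=2) -> return 1  (same call as traced above)
            -> return 3
            F(j=3) -> return 2  (same call as traced above)
          -> return 5
          F(j=4) -> return 3  (same call as traced above)
        -> return 8
        F(j=5) -> return 5  (same call as traced above)
      -> return 13
      F(j=6) -> return 8  (same call as traced above)
    -> return 21
    F(j=7) -> return 13  (same call as traced above)
  -> return 34
  F(j=8) -> return 21  (same call as traced above)
-> return 55

Final answer: 55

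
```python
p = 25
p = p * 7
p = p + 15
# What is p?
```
Trace:
  p=25
  p=175
  p=190

Final answer: 190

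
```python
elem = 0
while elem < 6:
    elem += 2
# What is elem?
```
Trace:
  elem=0
  elem=2
  elem=4
  elem=6

Final answer: 6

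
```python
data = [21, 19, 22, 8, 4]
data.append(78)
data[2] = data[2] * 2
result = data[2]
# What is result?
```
Trace:
  data=[21, 19, 22, 8, 4]
  data=[21, 19, 22, 8, 4, 78]
  data=[21, 19, 44, 8, 4, 78]
  data=[21, 19, 44, 8, 4, 78], result=44

Final answer: 44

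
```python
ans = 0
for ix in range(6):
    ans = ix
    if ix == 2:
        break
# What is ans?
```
Trace:
  ans=0
  ans=0, ix=0
  ans=1, ix=1
  ans=2, ix=2

Final answer: 2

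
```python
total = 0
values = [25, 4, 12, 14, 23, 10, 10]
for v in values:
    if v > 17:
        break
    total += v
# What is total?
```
Trace:
  total=0
  total=0, v=25

Final answer: 0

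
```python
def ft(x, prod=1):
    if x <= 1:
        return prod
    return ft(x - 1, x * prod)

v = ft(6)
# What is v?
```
Call trace:
ft(x=6, prod=1)
  ft(x=5, prod=6)
    ft(x=4, prod=30)
      ft(x=3, prod=120)
        ft(x=2, prod=360)
          ft(x=1, prod=720)
          -> return 720
        -> return 720
      -> return 720
    -> return 720
  -> return 720
-> return 720

Final answer: 720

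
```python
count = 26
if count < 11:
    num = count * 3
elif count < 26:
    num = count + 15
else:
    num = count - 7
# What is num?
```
Trace:
  count=26
  count=26, num=19

Final answer: 19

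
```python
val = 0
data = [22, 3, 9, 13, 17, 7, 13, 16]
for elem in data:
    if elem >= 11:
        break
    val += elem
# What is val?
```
Trace:
  val=0
  val=0, elem=22

Final answer: 0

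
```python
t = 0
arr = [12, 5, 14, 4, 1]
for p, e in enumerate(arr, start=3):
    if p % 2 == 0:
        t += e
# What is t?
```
Trace:
  t=0
  t=0, p=3, e=12
  t=5, p=4, e=5
  t=5, p=5, e=14
  t=9, p=6, e=4
  t=9, p=7, e=1

Final answer: 9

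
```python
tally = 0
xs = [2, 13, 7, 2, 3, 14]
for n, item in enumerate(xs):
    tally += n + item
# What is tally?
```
Trace:
  tally=0
  tally=2, n=0, item=2
  tally=16, n=1, item=13
  tally=25, n=2, item=7
  tally=30, n=3, item=2
  tally=37, n=4, item=3
  tally=56, n=5, item=14

Final answer: 56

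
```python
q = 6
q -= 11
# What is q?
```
Trace:
  q=6
  q=-5

Final answer: -5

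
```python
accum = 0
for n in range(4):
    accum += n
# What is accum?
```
Trace:
  accum=0
  accum=0, n=0
  accum=1, n=1
  accum=3, n=2
  accum=6, n=3

Final answer: 6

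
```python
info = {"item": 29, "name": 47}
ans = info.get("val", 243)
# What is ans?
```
Trace:
  info={'item': 29, 'name': 47}
  info={'item': 29, 'name': 47}, ans=243

Final answer: 243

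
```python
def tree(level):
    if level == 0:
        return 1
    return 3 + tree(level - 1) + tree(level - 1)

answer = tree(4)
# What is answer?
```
Call trace (a repeated sub-call is expanded the first time; later identical calls just restate its return value):
tree(level=4)
  tree(level=3)
    tree(level=2)
      tree(level=1)
        tree(level=0)
        -> return 1
        tree(level=0)
        -> return 1
      -> return 5
      tree(level=1) -> return 5  (same call as traced above)
    -> return 13
    tree(level=2) -> return 13  (same call as traced above)
  -> return 29
  tree(level=3) -> return 29  (same call as traced above)
-> return 61

Final answer: 61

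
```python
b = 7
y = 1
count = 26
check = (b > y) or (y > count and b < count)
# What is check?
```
Trace:
  b=7
  b=7, y=1
  b=7, y=1, count=26
  b=7, y=1, count=26, check=True

Final answer: True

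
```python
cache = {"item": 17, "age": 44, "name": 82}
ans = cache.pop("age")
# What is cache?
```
Trace:
  cache={'item': 17, 'age': 44, 'name': 82}
  cache={'item': 17, 'name': 82}, ans=44

Final answer: {'item': 17, 'name': 82}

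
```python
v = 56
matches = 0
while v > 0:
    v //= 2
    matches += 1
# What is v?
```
Trace:
  v=56
  v=56, matches=0
  v=28, matches=1
  v=14, matches=2
  v=7, matches=3
  v=3, matches=4
  v=1, matches=5
  v=0, matches=6

Final answer: 0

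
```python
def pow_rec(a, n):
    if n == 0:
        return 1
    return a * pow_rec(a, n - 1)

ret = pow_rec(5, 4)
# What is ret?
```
Call trace:
pow_rec(a=5, n=4)
  pow_rec(a=5, n=3)
    pow_rec(a=5, n=2)
      pow_rec(a=5, n=1)
        pow_rec(a=5, n=0)
        -> return 1
      -> return 5
    -> return 25
  -> return 125
-> return 625

Final answer: 625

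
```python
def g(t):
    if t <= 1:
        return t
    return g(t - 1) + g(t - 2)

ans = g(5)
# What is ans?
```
Call trace (a repeated sub-call is expanded the first time; later identical calls just restate its return value):
g(t=5)
  g(t=4)
    g(t=3)
      g(t=2)
        g(t=1)
        -> return 1
        g(t=0)
        -> return 0
      -> return 1
      g(t=1)
      -> return 1
    -> return 2
    g(t=2) -> return 1  (same call as traced above)
  -> return 3
  g(t=3) -> return 2  (same call as traced above)
-> return 5

Final answer: 5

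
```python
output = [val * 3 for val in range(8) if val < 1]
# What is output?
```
Trace:
  val=0
  val=1
  val=2
  val=3
  val=4
  val=5
  val=6
  val=7
  output=[0]

Final answer: [0]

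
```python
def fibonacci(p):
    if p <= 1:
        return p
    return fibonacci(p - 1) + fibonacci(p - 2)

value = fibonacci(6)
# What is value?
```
Call trace (a repeated sub-call is expanded the first time; later identical calls just restate its return value):
fibonacci(p=6)
  fibonacci(p=5)
    fibonacci(p=4)
      fibonacci(p=3)
        fibonacci(p=2)
          fibonacci(p=1)
          -> return 1
          fibonacci(p=0)
          -> return 0
        -> return 1
        fibonacci(p=1)
        -> return 1
      -> return 2
      fibonacci(p=2) -> return 1  (same call as traced above)
    -> return 3
    fibonacci(p=3) -> return 2  (same call as traced above)
  -> return 5
  fibonacci(p=4) -> return 3  (same call as traced above)
-> return 8

Final answer: 8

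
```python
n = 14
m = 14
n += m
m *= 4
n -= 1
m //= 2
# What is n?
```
Trace:
  n=14
  n=14, m=14
  n=28, m=14
  n=28, m=56
  n=27, m=56
  n=27, m=28

Final answer: 27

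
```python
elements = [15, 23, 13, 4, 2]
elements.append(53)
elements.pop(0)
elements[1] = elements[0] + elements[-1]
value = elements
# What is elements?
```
Trace:
  elements=[15, 23, 13, 4, 2]
  elements=[15, 23, 13, 4, 2, 53]
  elements=[23, 13, 4, 2, 53]
  elements=[23, 76, 4, 2, 53]
  elements=[23, 76, 4, 2, 53], value=[23, 76, 4, 2, 53]

Final answer: [23, 76, 4, 2, 53]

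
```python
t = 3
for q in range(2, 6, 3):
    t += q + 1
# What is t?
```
Trace:
  t=3
  t=6, q=2
  t=12, q=5

Final answer: 12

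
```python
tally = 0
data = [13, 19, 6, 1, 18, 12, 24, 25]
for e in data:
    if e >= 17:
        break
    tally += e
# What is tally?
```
Trace:
  tally=0
  tally=13, e=13
  tally=13, e=19

Final answer: 13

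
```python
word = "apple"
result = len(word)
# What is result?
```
Trace:
  word='apple'
  word='apple', result=5

Final answer: 5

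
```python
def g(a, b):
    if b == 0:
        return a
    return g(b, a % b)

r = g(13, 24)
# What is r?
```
Call trace:
g(a=13, b=24)
  g(a=24, b=13)
    g(a=13, b=11)
      g(a=11, b=2)
        g(a=2, b=1)
          g(a=1, b=0)
          -> return 1
        -> return 1
      -> return 1
    -> return 1
  -> return 1
-> return 1

Final answer: 1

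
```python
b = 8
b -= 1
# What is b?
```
Trace:
  b=8
  b=7

Final answer: 7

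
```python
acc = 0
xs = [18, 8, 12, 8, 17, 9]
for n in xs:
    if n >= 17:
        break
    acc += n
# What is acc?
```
Trace:
  acc=0
  acc=0, n=18

Final answer: 0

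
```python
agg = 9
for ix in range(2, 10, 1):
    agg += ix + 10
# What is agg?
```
Trace:
  agg=9
  agg=21, ix=2
  agg=34, ix=3
  agg=48, ix=4
  agg=63, ix=5
  agg=79, ix=6
  agg=96, ix=7
  agg=114, ix=8
  agg=133, ix=9

Final answer: 133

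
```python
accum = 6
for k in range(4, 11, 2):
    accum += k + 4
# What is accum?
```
Trace:
  accum=6
  accum=14, k=4
  accum=24, k=6
  accum=36, k=8
  accum=50, k=10

Final answer: 50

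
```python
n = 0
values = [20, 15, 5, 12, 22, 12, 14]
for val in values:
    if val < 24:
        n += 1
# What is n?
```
Trace:
  n=0
  n=1, val=20
  n=2, val=15
  n=3, val=5
  n=4, val=12
  n=5, val=22
  n=6, val=12
  n=7, val=14

Final answer: 7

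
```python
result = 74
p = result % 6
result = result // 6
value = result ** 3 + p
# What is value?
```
Trace:
  result=74
  result=74, p=2
  result=12, p=2
  result=12, p=2, value=1730

Final answer: 1730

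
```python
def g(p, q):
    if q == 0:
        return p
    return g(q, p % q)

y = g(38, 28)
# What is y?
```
Call trace:
g(p=38, q=28)
  g(p=28, q=10)
    g(p=10, q=8)
      g(p=8, q=2)
        g(p=2, q=0)
        -> return 2
      -> return 2
    -> return 2
  -> return 2
-> return 2

Final answer: 2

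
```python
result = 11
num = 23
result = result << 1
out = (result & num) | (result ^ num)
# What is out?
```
Trace:
  result=11
  result=11, num=23
  result=22, num=23
  result=22, num=23, out=23

Final answer: 23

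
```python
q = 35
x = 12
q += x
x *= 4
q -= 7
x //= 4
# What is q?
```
Trace:
  q=35
  q=35, x=12
  q=47, x=12
  q=47, x=48
  q=40, x=48
  q=40, x=12

Final answer: 40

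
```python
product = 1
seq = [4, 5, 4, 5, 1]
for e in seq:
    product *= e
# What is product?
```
Trace:
  product=1
  product=4, e=4
  product=20, e=5
  product=80, e=4
  product=400, e=5
  product=400, e=1

Final answer: 400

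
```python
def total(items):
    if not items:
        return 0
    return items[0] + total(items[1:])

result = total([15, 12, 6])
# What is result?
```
Call trace:
total(items=[15, 12, 6])
  total(items=[12, 6])
    total(items=[6])
      total(items=[])
      -> return 0
    -> return 6
  -> return 18
-> return 33

Final answer: 33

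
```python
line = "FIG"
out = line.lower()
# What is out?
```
Trace:
  line='FIG'
  line='FIG', out='fig'

Final answer: 'fig'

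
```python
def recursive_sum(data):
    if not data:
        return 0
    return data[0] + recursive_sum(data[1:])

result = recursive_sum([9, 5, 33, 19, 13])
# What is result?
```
Call trace:
recursive_sum(data=[9, 5, 33, 19, 13])
  recursive_sum(data=[5, 33, 19, 13])
    recursive_sum(data=[33, 19, 13])
      recursive_sum(data=[19, 13])
        recursive_sum(data=[13])
          recursive_sum(data=[])
          -> return 0
        -> return 13
      -> return 32
    -> return 65
  -> return 70
-> return 79

Final answer: 79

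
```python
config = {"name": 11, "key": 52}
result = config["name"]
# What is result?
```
Trace:
  config={'name': 11, 'key': 52}
  config={'name': 11, 'key': 52}, result=11

Final answer: 11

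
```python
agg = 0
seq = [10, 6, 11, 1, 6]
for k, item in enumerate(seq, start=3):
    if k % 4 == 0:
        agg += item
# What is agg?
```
Trace:
  agg=0
  agg=0, k=3, item=10
  agg=6, k=4, item=6
  agg=6, k=5, item=11
  agg=6, k=6, item=1
  agg=6, k=7, item=6

Final answer: 6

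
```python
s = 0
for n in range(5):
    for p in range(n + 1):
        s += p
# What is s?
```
Trace:
  s=0
  s=0, n=0, p=0
  s=0, n=1, p=0
  s=1, n=1, p=1
  s=1, n=2, p=0
  s=2, n=2, p=1
  s=4, n=2, p=2
  s=4, n=3, p=0
  s=5, n=3, p=1
  s=7, n=3, p=2
  s=10, n=3, p=3
  s=10, n=4, p=0
  s=11, n=4, p=1
  s=13, n=4, p=2
  s=16, n=4, p=3
  s=20, n=4, p=4

Final answer: 20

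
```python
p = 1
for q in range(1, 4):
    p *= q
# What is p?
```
Trace:
  p=1
  p=1, q=1
  p=2, q=2
  p=6, q=3

Final answer: 6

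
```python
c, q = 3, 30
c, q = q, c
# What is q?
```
Trace:
  c=3, q=30
  c=30, q=3

Final answer: 3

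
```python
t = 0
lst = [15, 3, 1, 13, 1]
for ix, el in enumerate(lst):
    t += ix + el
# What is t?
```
Trace:
  t=0
  t=15, ix=0, el=15
  t=19, ix=1, el=3
  t=22, ix=2, el=1
  t=38, ix=3, el=13
  t=43, ix=4, el=1

Final answer: 43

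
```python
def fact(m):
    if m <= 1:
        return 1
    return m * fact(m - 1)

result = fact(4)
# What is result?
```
Call trace:
fact(m=4)
  fact(m=3)
    fact(m=2)
      fact(m=1)
      -> return 1
    -> return 2
  -> return 6
-> return 24

Final answer: 24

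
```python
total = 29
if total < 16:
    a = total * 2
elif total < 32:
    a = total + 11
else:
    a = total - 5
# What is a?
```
Trace:
  total=29
  total=29, a=40

Final answer: 40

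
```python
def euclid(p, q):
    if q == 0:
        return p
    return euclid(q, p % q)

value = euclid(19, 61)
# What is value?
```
Call trace:
euclid(p=19, q=61)
  euclid(p=61, q=19)
    euclid(p=19, q=4)
      euclid(p=4, q=3)
        euclid(p=3, q=1)
          euclid(p=1, q=0)
          -> return 1
        -> return 1
      -> return 1
    -> return 1
  -> return 1
-> return 1

Final answer: 1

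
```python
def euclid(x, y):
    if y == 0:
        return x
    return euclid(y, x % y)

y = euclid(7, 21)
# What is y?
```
Call trace:
euclid(x=7, y=21)
  euclid(x=21, y=7)
    euclid(x=7, y=0)
    -> return 7
  -> return 7
-> return 7

Final answer: 7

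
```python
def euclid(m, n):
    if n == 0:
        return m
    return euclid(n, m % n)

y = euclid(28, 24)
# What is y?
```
Call trace:
euclid(m=28, n=24)
  euclid(m=24, n=4)
    euclid(m=4, n=0)
    -> return 4
  -> return 4
-> return 4

Final answer: 4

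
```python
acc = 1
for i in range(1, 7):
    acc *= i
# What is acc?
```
Trace:
  acc=1
  acc=1, i=1
  acc=2, i=2
  acc=6, i=3
  acc=24, i=4
  acc=120, i=5
  acc=720, i=6

Final answer: 720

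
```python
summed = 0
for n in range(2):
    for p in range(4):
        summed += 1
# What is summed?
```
Trace:
  summed=0
  summed=1, n=0, p=0
  summed=2, n=0, p=1
  summed=3, n=0, p=2
  summed=4, n=0, p=3
  summed=5, n=1, p=0
  summed=6, n=1, p=1
  summed=7, n=1, p=2
  summed=8, n=1, p=3

Final answer: 8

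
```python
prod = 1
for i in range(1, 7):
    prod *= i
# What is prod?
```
Trace:
  prod=1
  prod=1, i=1
  prod=2, i=2
  prod=6, i=3
  prod=24, i=4
  prod=120, i=5
  prod=720, i=6

Final answer: 720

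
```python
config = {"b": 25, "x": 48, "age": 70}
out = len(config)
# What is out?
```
Trace:
  config={'b': 25, 'x': 48, 'age': 70}
  config={'b': 25, 'x': 48, 'age': 70}, out=3

Final answer: 3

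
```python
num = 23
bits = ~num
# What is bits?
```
Trace:
  num=23
  num=23, bits=-24

Final answer: -24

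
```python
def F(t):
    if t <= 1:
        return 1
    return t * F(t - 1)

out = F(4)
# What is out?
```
Call trace:
F(t=4)
  F(t=3)
    F(t=2)
      F(t=1)
      -> return 1
    -> return 2
  -> return 6
-> return 24

Final answer: 24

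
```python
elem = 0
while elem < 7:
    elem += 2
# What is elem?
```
Trace:
  elem=0
  elem=2
  elem=4
  elem=6
  elem=8

Final answer: 8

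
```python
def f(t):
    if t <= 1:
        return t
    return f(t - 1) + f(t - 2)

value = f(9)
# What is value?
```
Call trace (a repeated sub-call is expanded the first time; later identical calls just restate its return value):
f(t=9)
  f(t=8)
    f(t=7)
      f(t=6)
        f(t=5)
          f(t=4)
            f(t=3)
              f(t=2)
                f(t=1)
                -> return 1
                f(t=0)
                -> return 0
              -> return 1
              f(t=1)
              -> return 1
            -> return 2
            f(t=2) -> return 1  (same call as traced above)
          -> return 3
          f(t=3) -> return 2  (same call as traced above)
        -> return 5
        f(t=4) -> return 3  (same call as traced above)
      -> return 8
      f(t=5) -> return 5  (same call as traced above)
    -> return 13
    f(t=6) -> return 8  (same call as traced above)
  -> return 21
  f(t=7) -> return 13  (same call as traced above)
-> return 34

Final answer: 34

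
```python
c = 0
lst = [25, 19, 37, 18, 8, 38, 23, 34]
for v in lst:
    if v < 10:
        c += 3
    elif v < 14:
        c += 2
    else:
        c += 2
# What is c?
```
Trace:
  c=0
  c=2, v=25
  c=4, v=19
  c=6, v=37
  c=8, v=18
  c=11, v=8
  c=13, v=38
  c=15, v=23
  c=17, v=34

Final answer: 17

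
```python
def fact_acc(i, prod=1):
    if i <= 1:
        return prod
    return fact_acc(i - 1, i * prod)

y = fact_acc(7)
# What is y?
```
Call trace:
fact_acc(i=7, prod=1)
  fact_acc(i=6, prod=7)
    fact_acc(i=5, prod=42)
      fact_acc(i=4, prod=210)
        fact_acc(i=3, prod=840)
          fact_acc(i=2, prod=2520)
            fact_acc(i=1, prod=5040)
            -> return 5040
          -> return 5040
        -> return 5040
      -> return 5040
    -> return 5040
  -> return 5040
-> return 5040

Final answer: 5040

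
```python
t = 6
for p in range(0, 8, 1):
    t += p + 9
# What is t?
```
Trace:
  t=6
  t=15, p=0
  t=25, p=1
  t=36, p=2
  t=48, p=3
  t=61, p=4
  t=75, p=5
  t=90, p=6
  t=106, p=7

Final answer: 106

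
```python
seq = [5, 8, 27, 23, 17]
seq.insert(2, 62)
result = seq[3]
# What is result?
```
Trace:
  seq=[5, 8, 27, 23, 17]
  seq=[5, 8, 62, 27, 23, 17]
  seq=[5, 8, 62, 27, 23, 17], result=27

Final answer: 27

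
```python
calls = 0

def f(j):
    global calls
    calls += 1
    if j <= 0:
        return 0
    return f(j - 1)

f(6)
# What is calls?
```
Call trace:
f(j=6)
  f(j=5)
    f(j=4)
      f(j=3)
        f(j=2)
          f(j=1)
            f(j=0)
            -> return 0
          -> return 0
        -> return 0
      -> return 0
    -> return 0
  -> return 0
-> return 0

calls is incremented once per call. f is entered once for each j = 6, 5, 4, 3, 2, 1, 0 (the j <= 0 call returns without recursing), i.e. 6 + 1 calls.
calls = 7

Final answer: 7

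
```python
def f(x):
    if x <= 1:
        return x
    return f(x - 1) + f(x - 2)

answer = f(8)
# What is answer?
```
Call trace (a repeated sub-call is expanded the first time; later identical calls just restate its return value):
f(x=8)
  f(x=7)
    f(x=6)
      f(x=5)
        f(x=4)
          f(x=3)
            f(x=2)
              f(x=1)
              -> return 1
              f(x=0)
              -> return 0
            -> return 1
            f(x=1)
            -> return 1
          -> return 2
          f(x=2) -> return 1  (same call as traced above)
        -> return 3
        f(x=3) -> return 2  (same call as traced above)
      -> return 5
      f(x=4) -> return 3  (same call as traced above)
    -> return 8
    f(x=5) -> return 5  (same call as traced above)
  -> return 13
  f(x=6) -> return 8  (same call as traced above)
-> return 21

Final answer: 21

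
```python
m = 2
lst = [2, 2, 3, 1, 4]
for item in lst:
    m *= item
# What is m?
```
Trace:
  m=2
  m=4, item=2
  m=8, item=2
  m=24, item=3
  m=24, item=1
  m=96, item=4

Final answer: 96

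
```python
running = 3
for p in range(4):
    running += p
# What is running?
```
Trace:
  running=3
  running=3, p=0
  running=4, p=1
  running=6, p=2
  running=9, p=3

Final answer: 9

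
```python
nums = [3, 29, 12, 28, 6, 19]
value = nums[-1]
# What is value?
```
Trace:
  nums=[3, 29, 12, 28, 6, 19]
  nums=[3, 29, 12, 28, 6, 19], value=19

Final answer: 19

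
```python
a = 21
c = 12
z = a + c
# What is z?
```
Trace:
  a=21
  a=21, c=12
  a=21, c=12, z=33

Final answer: 33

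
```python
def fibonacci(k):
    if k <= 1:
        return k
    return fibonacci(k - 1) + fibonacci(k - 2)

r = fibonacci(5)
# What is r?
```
Call trace (a repeated sub-call is expanded the first time; later identical calls just restate its return value):
fibonacci(k=5)
  fibonacci(k=4)
    fibonacci(k=3)
      fibonacci(k=2)
        fibonacci(k=1)
        -> return 1
        fibonacci(k=0)
        -> return 0
      -> return 1
      fibonacci(k=1)
      -> return 1
    -> return 2
    fibonacci(k=2) -> return 1  (same call as traced above)
  -> return 3
  fibonacci(k=3) -> return 2  (same call as traced above)
-> return 5

Final answer: 5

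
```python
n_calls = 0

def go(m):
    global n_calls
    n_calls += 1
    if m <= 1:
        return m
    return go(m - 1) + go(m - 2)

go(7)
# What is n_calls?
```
Call trace (a repeated sub-call is expanded the first time; later identical calls just restate its return value):
go(m=7)
  go(m=6)
    go(m=5)
      go(m=4)
        go(m=3)
          go(m=2)
            go(m=1)
            -> return 1
            go(m=0)
            -> return 0
          -> return 1
          go(m=1)
          -> return 1
        -> return 2
        go(m=2) -> return 1  (same call as traced above)
      -> return 3
      go(m=3) -> return 2  (same call as traced above)
    -> return 5
    go(m=4) -> return 3  (same call as traced above)
  -> return 8
  go(m=5) -> return 5  (same call as traced above)
-> return 13

n_calls is incremented once per call, so count the calls in each subtree. Let C(m) = number of calls made by go(m).
C(0) = C(1) = 1 (base case, no recursion); C(m) = 1 + C(m - 1) + C(m - 2) otherwise.
C(2) = 1 + C(1) + C(0) = 1 + 1 + 1 = 3
C(3) = 1 + C(2) + C(1) = 1 + 3 + 1 = 5
C(4) = 1 + C(3) + C(2) = 1 + 5 + 3 = 9
C(5) = 1 + C(4) + C(3) = 1 + 9 + 5 = 15
C(6) = 1 + C(5) + C(4) = 1 + 15 + 9 = 25
C(7) = 1 + C(6) + C(5) = 1 + 25 + 15 = 41
n_calls = C(7) = 41

Final answer: 41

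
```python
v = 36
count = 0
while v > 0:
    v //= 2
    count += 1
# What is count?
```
Trace:
  v=36
  v=36, count=0
  v=18, count=1
  v=9, count=2
  v=4, count=3
  v=2, count=4
  v=1, count=5
  v=0, count=6

Final answer: 6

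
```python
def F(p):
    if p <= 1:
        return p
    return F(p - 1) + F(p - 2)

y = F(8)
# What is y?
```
Call trace (a repeated sub-call is expanded the first time; later identical calls just restate its return value):
F(p=8)
  F(p=7)
    F(p=6)
      F(p=5)
        F(p=4)
          F(p=3)
            F(p=2)
              F(p=1)
              -> return 1
              F(p=0)
              -> return 0
            -> return 1
            F(p=1)
            -> return 1
          -> return 2
          F(p=2) -> return 1  (same call as traced above)
        -> return 3
        F(p=3) -> return 2  (same call as traced above)
      -> return 5
      F(p=4) -> return 3  (same call as traced above)
    -> return 8
    F(p=5) -> return 5  (same call as traced above)
  -> return 13
  F(p=6) -> return 8  (same call as traced above)
-> return 21

Final answer: 21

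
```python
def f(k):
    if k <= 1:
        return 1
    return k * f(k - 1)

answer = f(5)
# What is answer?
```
Call trace:
f(k=5)
  f(k=4)
    f(k=3)
      f(k=2)
        f(k=1)
        -> return 1
      -> return 2
    -> return 6
  -> return 24
-> return 120

Final answer: 120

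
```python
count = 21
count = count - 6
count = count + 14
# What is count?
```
Trace:
  count=21
  count=15
  count=29

Final answer: 29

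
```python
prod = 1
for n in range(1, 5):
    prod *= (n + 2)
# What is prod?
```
Trace:
  prod=1
  prod=3, n=1
  prod=12, n=2
  prod=60, n=3
  prod=360, n=4

Final answer: 360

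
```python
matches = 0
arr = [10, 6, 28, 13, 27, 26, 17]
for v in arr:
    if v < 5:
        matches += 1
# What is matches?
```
Trace:
  matches=0
  matches=0, v=10
  matches=0, v=6
  matches=0, v=28
  matches=0, v=13
  matches=0, v=27
  matches=0, v=26
  matches=0, v=17

Final answer: 0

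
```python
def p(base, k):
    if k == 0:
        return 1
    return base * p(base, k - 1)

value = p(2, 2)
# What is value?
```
Call trace:
p(base=2, k=2)
  p(base=2, k=1)
    p(base=2, k=0)
    -> return 1
  -> return 2
-> return 4

Final answer: 4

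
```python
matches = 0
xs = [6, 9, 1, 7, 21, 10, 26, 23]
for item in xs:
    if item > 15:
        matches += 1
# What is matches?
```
Trace:
  matches=0
  matches=0, item=6
  matches=0, item=9
  matches=0, item=1
  matches=0, item=7
  matches=1, item=21
  matches=1, item=10
  matches=2, item=26
  matches=3, item=23

Final answer: 3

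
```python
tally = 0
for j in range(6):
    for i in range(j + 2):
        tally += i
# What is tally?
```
Trace:
  tally=0
  tally=0, j=0, i=0
  tally=1, j=0, i=1
  tally=1, j=1, i=0
  tally=2, j=1, i=1
  tally=4, j=1, i=2
  tally=4, j=2, i=0
  tally=5, j=2, i=1
  tally=7, j=2, i=2
  tally=10, j=2, i=3
  tally=10, j=3, i=0
  tally=11, j=3, i=1
  tally=13, j=3, i=2
  tally=16, j=3, i=3
  tally=20, j=3, i=4
  tally=20, j=4, i=0
  tally=21, j=4, i=1
  tally=23, j=4, i=2
  tally=26, j=4, i=3
  tally=30, j=4, i=4
  tally=35, j=4, i=5
  tally=35, j=5, i=0
  tally=36, j=5, i=1
  tally=38, j=5, i=2
  tally=41, j=5, i=3
  tally=45, j=5, i=4
  tally=50, j=5, i=5
  tally=56, j=5, i=6

Final answer: 56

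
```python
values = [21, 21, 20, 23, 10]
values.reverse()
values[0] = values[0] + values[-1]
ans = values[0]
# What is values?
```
Trace:
  values=[21, 21, 20, 23, 10]
  values=[10, 23, 20, 21, 21]
  values=[31, 23, 20, 21, 21]
  values=[31, 23, 20, 21, 21], ans=31

Final answer: [31, 23, 20, 21, 21]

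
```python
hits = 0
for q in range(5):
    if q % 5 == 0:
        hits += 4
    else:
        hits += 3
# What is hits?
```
Trace:
  hits=0
  hits=4, q=0
  hits=7, q=1
  hits=10, q=2
  hits=13, q=3
  hits=16, q=4

Final answer: 16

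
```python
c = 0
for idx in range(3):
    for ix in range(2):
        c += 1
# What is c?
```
Trace:
  c=0
  c=1, idx=0, ix=0
  c=2, idx=0, ix=1
  c=3, idx=1, ix=0
  c=4, idx=1, ix=1
  c=5, idx=2, ix=0
  c=6, idx=2, ix=1

Final answer: 6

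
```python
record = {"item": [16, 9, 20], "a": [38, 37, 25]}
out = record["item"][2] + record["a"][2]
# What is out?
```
Trace:
  record={'item': [16, 9, 20], 'a': [38, 37, 25]}
  record={'item': [16, 9, 20], 'a': [38, 37, 25]}, out=45

Final answer: 45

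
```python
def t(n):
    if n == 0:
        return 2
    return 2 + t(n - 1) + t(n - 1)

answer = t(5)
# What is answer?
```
Call trace (a repeated sub-call is expanded the first time; later identical calls just restate its return value):
t(n=5)
  t(n=4)
    t(n=3)
      t(n=2)
        t(n=1)
          t(n=0)
          -> return 2
          t(n=0)
          -> return 2
        -> return 6
        t(n=1) -> return 6  (same call as traced above)
      -> return 14
      t(n=2) -> return 14  (same call as traced above)
    -> return 30
    t(n=3) -> return 30  (same call as traced above)
  -> return 62
  t(n=4) -> return 62  (same call as traced above)
-> return 126

Final answer: 126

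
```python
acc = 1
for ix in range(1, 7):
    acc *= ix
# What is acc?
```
Trace:
  acc=1
  acc=1, ix=1
  acc=2, ix=2
  acc=6, ix=3
  acc=24, ix=4
  acc=120, ix=5
  acc=720, ix=6

Final answer: 720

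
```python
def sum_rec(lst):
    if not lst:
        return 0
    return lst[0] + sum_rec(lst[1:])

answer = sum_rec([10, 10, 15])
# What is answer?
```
Call trace:
sum_rec(lst=[10, 10, 15])
  sum_rec(lst=[10, 15])
    sum_rec(lst=[15])
      sum_rec(lst=[])
      -> return 0
    -> return 15
  -> return 25
-> return 35

Final answer: 35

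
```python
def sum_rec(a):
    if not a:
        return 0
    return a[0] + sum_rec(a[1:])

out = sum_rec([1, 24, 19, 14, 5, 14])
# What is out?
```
Call trace:
sum_rec(a=[1, 24, 19, 14, 5, 14])
  sum_rec(a=[24, 19, 14, 5, 14])
    sum_rec(a=[19, 14, 5, 14])
      sum_rec(a=[14, 5, 14])
        sum_rec(a=[5, 14])
          sum_rec(a=[14])
            sum_rec(a=[])
            -> return 0
          -> return 14
        -> return 19
      -> return 33
    -> return 52
  -> return 76
-> return 77

Final answer: 77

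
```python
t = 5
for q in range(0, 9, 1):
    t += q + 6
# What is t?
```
Trace:
  t=5
  t=11, q=0
  t=18, q=1
  t=26, q=2
  t=35, q=3
  t=45, q=4
  t=56, q=5
  t=68, q=6
  t=81, q=7
  t=95, q=8

Final answer: 95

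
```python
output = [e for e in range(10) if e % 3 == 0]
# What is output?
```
Trace:
  e=0
  e=1
  e=2
  e=3
  e=4
  e=5
  e=6
  e=7
  e=8
  e=9
  output=[0, 3, 6, 9]

Final answer: [0, 3, 6, 9]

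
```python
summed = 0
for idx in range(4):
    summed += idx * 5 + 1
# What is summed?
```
Trace:
  summed=0
  summed=1, idx=0
  summed=7, idx=1
  summed=18, idx=2
  summed=34, idx=3

Final answer: 34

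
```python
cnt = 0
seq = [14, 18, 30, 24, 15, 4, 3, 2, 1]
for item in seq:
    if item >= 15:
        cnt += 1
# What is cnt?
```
Trace:
  cnt=0
  cnt=0, item=14
  cnt=1, item=18
  cnt=2, item=30
  cnt=3, item=24
  cnt=4, item=15
  cnt=4, item=4
  cnt=4, item=3
  cnt=4, item=2
  cnt=4, item=1

Final answer: 4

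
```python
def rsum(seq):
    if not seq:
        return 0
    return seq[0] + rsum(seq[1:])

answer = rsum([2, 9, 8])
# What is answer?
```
Call trace:
rsum(seq=[2, 9, 8])
  rsum(seq=[9, 8])
    rsum(seq=[8])
      rsum(seq=[])
      -> return 0
    -> return 8
  -> return 17
-> return 19

Final answer: 19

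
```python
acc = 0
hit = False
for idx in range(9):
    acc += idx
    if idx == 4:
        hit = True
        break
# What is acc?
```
Trace:
  acc=0
  acc=0, hit=False
  acc=0, hit=False, idx=0
  acc=1, hit=False, idx=1
  acc=3, hit=False, idx=2
  acc=6, hit=False, idx=3
  acc=10, hit=True, idx=4

Final answer: 10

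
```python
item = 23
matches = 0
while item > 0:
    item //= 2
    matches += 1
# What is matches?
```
Trace:
  item=23
  item=23, matches=0
  item=11, matches=1
  item=5, matches=2
  item=2, matches=3
  item=1, matches=4
  item=0, matches=5

Final answer: 5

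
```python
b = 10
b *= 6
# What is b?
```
Trace:
  b=10
  b=60

Final answer: 60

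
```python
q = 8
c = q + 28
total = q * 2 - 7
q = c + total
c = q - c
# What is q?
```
Trace:
  q=8
  q=8, c=36
  q=8, c=36, total=9
  q=45, c=36, total=9
  q=45, c=9, total=9

Final answer: 45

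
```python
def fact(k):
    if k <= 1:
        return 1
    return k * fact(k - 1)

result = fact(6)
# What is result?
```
Call trace:
fact(k=6)
  fact(k=5)
    fact(k=4)
      fact(k=3)
        fact(k=2)
          fact(k=1)
          -> return 1
        -> return 2
      -> return 6
    -> return 24
  -> return 120
-> return 720

Final answer: 720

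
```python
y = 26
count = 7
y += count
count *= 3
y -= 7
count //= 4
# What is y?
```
Trace:
  y=26
  y=26, count=7
  y=33, count=7
  y=33, count=21
  y=26, count=21
  y=26, count=5

Final answer: 26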